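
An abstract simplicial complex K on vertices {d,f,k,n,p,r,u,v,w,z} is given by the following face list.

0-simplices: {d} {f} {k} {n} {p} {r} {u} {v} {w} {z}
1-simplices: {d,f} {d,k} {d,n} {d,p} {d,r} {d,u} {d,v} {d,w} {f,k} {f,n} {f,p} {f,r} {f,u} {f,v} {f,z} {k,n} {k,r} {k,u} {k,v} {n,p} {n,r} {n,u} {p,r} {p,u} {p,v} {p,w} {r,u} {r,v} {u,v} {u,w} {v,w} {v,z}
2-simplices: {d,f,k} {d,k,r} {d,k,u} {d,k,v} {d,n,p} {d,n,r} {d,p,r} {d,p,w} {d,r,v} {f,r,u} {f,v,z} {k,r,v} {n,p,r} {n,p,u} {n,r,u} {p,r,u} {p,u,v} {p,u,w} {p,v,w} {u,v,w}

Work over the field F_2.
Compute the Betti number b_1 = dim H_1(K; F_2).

n_0=10 n_1=32 n_2=20  [Z2]
∂1: piv[df,dk,dn,dp,dr,du,dv,dw,fz] rk=9  ker:fk,fn,fp,fr,fu,fv,kn,kr,ku,kv,np,nr,nu,pr,pu,pv,pw,ru,rv,uv,uw,vw,vz
∂2: piv[dfk,dkr,dku,dkv,dnp,dnr,dpr,dpw,drv,fru,fvz,npu,nru,puv,puw,pvw] rk=16  ker:krv,npr,pru,uvw
b_1=(32−9)−16=7

b_1=7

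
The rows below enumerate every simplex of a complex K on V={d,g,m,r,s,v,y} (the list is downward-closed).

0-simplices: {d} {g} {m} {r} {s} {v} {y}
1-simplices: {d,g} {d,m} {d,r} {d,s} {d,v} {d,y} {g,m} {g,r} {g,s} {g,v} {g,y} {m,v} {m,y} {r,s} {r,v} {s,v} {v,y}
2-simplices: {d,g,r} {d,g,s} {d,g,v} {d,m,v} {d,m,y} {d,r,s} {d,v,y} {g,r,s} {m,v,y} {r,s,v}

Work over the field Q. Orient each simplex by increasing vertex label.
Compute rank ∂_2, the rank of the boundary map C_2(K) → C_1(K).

n_0=7 n_1=17 n_2=10  [Q]
∂1: piv[dg,dm,dr,ds,dv,dy] rk=6  ker:gm,gr,gs,gv,gy,mv,my,rs,rv,sv,vy
∂2: piv[dgr,dgs,dgv,dmv,dmy,drs,dvy,rsv] rk=8  ker:grs,mvy
rk∂_2=8

rank∂_2=8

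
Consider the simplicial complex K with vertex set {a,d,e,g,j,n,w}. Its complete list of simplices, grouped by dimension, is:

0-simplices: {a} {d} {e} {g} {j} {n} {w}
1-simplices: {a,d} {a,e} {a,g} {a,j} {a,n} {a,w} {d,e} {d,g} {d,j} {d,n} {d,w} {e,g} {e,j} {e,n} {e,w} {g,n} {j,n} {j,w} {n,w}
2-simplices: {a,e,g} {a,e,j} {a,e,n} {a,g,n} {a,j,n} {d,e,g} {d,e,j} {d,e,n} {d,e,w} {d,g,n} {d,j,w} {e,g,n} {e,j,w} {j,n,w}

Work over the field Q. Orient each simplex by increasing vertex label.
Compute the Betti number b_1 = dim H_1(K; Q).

n_0=7 n_1=19 n_2=14  [Q]
∂1: piv[ad,ae,ag,aj,an,aw] rk=6  ker:de,dg,dj,dn,dw,eg,ej,en,ew,gn,jn,jw,nw
∂2: piv[aeg,aej,aen,agn,ajn,deg,dej,den,dew,djw,jnw] rk=11  ker:dgn,egn,ejw
b_1=(19−6)−11=2

b_1=2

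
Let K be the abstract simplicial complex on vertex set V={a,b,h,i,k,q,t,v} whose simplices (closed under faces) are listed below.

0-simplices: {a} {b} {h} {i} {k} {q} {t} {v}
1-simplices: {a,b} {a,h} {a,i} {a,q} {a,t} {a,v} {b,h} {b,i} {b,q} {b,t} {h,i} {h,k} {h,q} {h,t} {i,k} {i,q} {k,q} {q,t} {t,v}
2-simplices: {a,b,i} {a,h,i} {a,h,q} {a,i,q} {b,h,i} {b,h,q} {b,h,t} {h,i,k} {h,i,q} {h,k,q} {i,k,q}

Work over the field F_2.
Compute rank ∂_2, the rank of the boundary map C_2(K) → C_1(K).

rank∂_2=9

n_0=8 n_1=19 n_2=11  [Z2]
∂1: piv[ab,ah,ai,aq,at,av,hk] rk=7  ker:bh,bi,bq,bt,hi,hq,ht,ik,iq,kq,qt,tv
∂2: piv[abi,ahi,ahq,aiq,bhi,bhq,bht,hik,hkq] rk=9  ker:hiq,ikq
rk∂_2=9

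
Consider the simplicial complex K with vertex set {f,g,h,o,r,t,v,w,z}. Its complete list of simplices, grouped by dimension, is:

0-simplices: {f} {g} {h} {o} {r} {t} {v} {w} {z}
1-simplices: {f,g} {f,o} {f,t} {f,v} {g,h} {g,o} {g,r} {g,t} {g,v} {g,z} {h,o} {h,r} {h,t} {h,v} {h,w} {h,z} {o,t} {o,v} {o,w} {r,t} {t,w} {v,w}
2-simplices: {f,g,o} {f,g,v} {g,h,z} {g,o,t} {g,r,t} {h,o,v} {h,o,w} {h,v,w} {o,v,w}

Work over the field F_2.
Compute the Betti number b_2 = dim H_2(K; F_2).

n_0=9 n_1=22 n_2=9  [Z2]
∂1: piv[fg,fo,ft,fv,gh,gr,gz,hw] rk=8  ker:go,gt,gv,ho,hr,ht,hv,hz,ot,ov,ow,rt,tw,vw
∂2: piv[fgo,fgv,ghz,got,grt,hov,how,hvw] rk=8  ker:ovw
b_2=(9−8)−0=1

b_2=1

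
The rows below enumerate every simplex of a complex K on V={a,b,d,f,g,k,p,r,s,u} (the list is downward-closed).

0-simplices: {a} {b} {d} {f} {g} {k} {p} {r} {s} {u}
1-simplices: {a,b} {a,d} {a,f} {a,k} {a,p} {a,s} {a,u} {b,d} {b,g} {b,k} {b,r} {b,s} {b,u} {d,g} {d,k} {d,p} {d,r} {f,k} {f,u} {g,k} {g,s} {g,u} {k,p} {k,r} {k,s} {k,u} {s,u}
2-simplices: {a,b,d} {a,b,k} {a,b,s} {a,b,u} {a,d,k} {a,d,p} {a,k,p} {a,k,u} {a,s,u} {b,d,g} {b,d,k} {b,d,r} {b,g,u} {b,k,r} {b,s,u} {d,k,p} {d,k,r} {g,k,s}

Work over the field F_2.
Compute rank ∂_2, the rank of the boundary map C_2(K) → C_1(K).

rank∂_2=14

n_0=10 n_1=27 n_2=18  [Z2]
∂1: piv[ab,ad,af,ak,ap,as,au,bg,br] rk=9  ker:bd,bk,bs,bu,dg,dk,dp,dr,fk,fu,gk,gs,gu,kp,kr,ks,ku,su
∂2: piv[abd,abk,abs,abu,adk,adp,akp,aku,asu,bdg,bdr,bgu,bkr,gks] rk=14  ker:bdk,bsu,dkp,dkr
rk∂_2=14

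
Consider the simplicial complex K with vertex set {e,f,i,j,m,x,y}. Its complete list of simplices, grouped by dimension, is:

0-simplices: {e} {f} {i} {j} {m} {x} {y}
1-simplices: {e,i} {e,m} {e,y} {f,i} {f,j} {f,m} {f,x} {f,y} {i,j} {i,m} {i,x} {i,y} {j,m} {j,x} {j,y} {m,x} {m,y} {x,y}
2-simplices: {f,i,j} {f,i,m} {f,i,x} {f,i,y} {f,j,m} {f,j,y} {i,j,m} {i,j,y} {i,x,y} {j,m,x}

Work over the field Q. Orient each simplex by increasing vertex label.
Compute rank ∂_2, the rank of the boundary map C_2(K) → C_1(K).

n_0=7 n_1=18 n_2=10  [Q]
∂1: piv[ei,em,ey,fi,fj,fx] rk=6  ker:fm,fy,ij,im,ix,iy,jm,jx,jy,mx,my,xy
∂2: piv[fij,fim,fix,fiy,fjm,fjy,ixy,jmx] rk=8  ker:ijm,ijy
rk∂_2=8

rank∂_2=8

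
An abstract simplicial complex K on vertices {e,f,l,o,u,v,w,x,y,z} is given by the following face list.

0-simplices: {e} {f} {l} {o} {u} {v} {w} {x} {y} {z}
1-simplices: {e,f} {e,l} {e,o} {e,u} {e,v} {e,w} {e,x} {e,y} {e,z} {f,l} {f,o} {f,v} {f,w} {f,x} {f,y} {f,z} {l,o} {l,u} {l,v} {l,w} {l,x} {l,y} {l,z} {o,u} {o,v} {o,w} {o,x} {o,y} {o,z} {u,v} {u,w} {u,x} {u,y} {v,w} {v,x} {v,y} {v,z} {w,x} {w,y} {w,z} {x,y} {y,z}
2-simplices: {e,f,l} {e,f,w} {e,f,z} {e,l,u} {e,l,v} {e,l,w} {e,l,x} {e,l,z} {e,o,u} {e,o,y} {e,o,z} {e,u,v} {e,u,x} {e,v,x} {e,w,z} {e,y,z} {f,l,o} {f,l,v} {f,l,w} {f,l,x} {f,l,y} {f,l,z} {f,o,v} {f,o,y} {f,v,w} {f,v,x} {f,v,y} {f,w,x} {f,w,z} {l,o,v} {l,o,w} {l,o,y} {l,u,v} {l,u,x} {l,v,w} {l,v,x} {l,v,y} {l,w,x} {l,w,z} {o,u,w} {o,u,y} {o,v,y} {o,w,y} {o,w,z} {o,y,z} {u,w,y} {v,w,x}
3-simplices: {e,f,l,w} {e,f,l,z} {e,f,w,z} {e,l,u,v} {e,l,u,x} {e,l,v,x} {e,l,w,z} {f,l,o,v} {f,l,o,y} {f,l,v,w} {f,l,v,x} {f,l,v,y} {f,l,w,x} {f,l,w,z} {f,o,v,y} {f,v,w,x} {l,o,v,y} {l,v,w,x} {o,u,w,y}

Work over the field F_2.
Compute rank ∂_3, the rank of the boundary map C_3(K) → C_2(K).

n_0=10 n_1=42 n_2=47 n_3=19  [Z2]
∂1: piv[ef,el,eo,eu,ev,ew,ex,ey,ez] rk=9  ker:fl,fo,fv,fw,fx,fy,fz,lo,lu,lv,lw,lx,ly,lz,ou,ov,ow,ox,oy,oz,uv,uw,ux,uy,vw,vx,vy,vz,wx,wy,wz,xy,yz
∂2: piv[efl,efw,efz,elu,elv,elw,elx,elz,eou,eoy,eoz,euv,eux,evx,ewz,eyz,flo,flv,flx,fly,fov,foy,fvw,fvy,fwx,low,ouw,ouy,owy,owz] rk=30  ker:flw,flz,fvx,fwz,lov,loy,luv,lux,lvw,lvx,lvy,lwx,lwz,ovy,oyz,uwy,vwx
∂3: piv[eflw,eflz,efwz,eluv,elux,elvx,elwz,flov,floy,flvw,flvx,flvy,flwx,fovy,fvwx,ouwy] rk=16  ker:flwz,lovy,lvwx
rk∂_3=16

rank∂_3=16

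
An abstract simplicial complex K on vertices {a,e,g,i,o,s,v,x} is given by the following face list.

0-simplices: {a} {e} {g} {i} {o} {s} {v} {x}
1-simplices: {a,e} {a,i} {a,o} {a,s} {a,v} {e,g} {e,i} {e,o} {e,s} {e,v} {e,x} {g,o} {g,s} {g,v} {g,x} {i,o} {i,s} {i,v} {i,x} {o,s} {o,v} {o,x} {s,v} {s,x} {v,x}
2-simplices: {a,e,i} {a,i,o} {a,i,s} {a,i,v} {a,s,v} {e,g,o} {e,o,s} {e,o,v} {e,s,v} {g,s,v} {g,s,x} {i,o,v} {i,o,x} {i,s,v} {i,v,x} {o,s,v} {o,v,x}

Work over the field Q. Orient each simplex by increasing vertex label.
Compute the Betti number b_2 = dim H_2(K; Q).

b_2=3

n_0=8 n_1=25 n_2=17  [Q]
∂1: piv[ae,ai,ao,as,av,eg,ex] rk=7  ker:ei,eo,es,ev,go,gs,gv,gx,io,is,iv,ix,os,ov,ox,sv,sx,vx
∂2: piv[aei,aio,ais,aiv,asv,ego,eos,eov,esv,gsv,gsx,iov,iox,ivx] rk=14  ker:isv,osv,ovx
b_2=(17−14)−0=3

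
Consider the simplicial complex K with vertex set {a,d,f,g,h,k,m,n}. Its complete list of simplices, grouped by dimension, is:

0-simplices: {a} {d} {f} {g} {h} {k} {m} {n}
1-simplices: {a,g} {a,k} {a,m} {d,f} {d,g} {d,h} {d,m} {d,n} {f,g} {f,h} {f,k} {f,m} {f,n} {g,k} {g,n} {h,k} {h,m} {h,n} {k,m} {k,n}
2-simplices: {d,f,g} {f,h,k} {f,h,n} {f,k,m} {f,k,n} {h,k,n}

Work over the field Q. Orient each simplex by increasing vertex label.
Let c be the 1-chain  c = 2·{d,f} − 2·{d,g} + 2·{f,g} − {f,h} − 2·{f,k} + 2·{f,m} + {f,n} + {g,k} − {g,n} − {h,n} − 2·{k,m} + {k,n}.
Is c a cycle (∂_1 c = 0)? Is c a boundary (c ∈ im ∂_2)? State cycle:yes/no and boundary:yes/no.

cycle:yes boundary:no

n_0=8 n_1=20 n_2=6  [Q]
∂1: piv[ag,ak,am,df,dg,dh,dn] rk=7  ker:dm,fg,fh,fk,fm,fn,gk,gn,hk,hm,hn,km,kn
∂2: piv[dfg,fhk,fhn,fkm,fkn] rk=5  ker:hkn
∂1c = 0
c vs im∂2: residual ≠ 0 ⇒ not boundary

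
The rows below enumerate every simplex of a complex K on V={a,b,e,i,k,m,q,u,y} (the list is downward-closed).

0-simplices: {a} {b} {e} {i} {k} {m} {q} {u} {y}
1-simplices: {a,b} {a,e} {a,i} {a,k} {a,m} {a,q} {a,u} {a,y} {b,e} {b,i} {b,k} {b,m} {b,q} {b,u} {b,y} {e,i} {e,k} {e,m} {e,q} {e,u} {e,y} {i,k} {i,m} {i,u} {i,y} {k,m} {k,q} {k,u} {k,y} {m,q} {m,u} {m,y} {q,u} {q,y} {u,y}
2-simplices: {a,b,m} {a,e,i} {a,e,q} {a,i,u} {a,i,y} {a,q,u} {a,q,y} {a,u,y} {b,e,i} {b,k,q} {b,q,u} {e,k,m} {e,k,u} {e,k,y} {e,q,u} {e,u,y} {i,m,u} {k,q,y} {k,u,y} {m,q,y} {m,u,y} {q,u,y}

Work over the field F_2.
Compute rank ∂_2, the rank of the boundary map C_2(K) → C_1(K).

n_0=9 n_1=35 n_2=22  [Z2]
∂1: piv[ab,ae,ai,ak,am,aq,au,ay] rk=8  ker:be,bi,bk,bm,bq,bu,by,ei,ek,em,eq,eu,ey,ik,im,iu,iy,km,kq,ku,ky,mq,mu,my,qu,qy,uy
∂2: piv[abm,aei,aeq,aiu,aiy,aqu,aqy,auy,bei,bkq,bqu,ekm,eku,eky,equ,euy,imu,kqy,mqy,muy] rk=20  ker:kuy,quy
rk∂_2=20

rank∂_2=20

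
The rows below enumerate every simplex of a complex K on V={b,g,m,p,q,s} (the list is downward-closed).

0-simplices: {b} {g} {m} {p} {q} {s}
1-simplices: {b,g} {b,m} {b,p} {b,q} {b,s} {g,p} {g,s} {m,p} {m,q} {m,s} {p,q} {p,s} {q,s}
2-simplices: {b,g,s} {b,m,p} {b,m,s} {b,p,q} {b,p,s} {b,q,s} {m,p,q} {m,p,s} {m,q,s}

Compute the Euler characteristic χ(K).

n_0=6 n_1=13 n_2=9
χ=+6−13+9=2

χ(K)=2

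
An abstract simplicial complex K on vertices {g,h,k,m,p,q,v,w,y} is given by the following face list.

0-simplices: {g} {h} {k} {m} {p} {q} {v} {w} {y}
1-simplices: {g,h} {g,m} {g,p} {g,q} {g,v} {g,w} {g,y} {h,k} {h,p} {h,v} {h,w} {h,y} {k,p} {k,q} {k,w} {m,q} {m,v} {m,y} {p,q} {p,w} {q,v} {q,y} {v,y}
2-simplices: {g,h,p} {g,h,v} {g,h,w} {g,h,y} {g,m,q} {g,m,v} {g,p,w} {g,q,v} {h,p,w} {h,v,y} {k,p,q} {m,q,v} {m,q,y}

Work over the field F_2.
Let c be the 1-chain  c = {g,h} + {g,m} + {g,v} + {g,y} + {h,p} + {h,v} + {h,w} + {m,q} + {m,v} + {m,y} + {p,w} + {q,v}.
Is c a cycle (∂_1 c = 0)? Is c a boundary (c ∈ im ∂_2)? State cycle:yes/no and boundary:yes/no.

n_0=9 n_1=23 n_2=13  [Z2]
∂1: piv[gh,gm,gp,gq,gv,gw,gy,hk] rk=8  ker:hp,hv,hw,hy,kp,kq,kw,mq,mv,my,pq,pw,qv,qy,vy
∂2: piv[ghp,ghv,ghw,ghy,gmq,gmv,gpw,gqv,hvy,kpq,mqy] rk=11  ker:hpw,mqv
∂1c = 0
c vs im∂2: residual ≠ 0 ⇒ not boundary

cycle:yes boundary:no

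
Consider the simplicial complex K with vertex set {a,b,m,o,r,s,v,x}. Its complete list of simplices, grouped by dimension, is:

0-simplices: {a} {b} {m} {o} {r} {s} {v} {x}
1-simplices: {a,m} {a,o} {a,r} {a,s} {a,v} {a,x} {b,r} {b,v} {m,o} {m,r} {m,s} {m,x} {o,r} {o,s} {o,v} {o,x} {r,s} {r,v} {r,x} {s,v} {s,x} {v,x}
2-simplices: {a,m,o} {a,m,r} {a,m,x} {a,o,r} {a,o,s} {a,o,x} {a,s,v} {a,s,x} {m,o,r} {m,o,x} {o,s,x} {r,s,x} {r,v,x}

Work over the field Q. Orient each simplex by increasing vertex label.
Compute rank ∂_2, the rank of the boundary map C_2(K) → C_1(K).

rank∂_2=10

n_0=8 n_1=22 n_2=13  [Q]
∂1: piv[am,ao,ar,as,av,ax,br] rk=7  ker:bv,mo,mr,ms,mx,or,os,ov,ox,rs,rv,rx,sv,sx,vx
∂2: piv[amo,amr,amx,aor,aos,aox,asv,asx,rsx,rvx] rk=10  ker:mor,mox,osx
rk∂_2=10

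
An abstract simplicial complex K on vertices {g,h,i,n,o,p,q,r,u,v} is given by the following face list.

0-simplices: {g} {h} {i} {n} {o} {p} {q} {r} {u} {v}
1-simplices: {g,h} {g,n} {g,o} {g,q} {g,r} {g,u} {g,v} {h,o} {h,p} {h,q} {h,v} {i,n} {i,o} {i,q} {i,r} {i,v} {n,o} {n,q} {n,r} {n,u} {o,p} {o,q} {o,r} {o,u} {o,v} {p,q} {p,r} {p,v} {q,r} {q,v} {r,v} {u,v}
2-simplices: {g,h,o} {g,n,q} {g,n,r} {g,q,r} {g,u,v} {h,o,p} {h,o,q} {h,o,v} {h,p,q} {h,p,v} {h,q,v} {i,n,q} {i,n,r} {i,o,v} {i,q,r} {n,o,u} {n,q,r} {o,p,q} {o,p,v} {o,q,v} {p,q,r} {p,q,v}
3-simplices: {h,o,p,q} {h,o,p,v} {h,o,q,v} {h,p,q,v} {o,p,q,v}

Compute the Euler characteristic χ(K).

χ(K)=-5

n_0=10 n_1=32 n_2=22 n_3=5
χ=+10−32+22−5=-5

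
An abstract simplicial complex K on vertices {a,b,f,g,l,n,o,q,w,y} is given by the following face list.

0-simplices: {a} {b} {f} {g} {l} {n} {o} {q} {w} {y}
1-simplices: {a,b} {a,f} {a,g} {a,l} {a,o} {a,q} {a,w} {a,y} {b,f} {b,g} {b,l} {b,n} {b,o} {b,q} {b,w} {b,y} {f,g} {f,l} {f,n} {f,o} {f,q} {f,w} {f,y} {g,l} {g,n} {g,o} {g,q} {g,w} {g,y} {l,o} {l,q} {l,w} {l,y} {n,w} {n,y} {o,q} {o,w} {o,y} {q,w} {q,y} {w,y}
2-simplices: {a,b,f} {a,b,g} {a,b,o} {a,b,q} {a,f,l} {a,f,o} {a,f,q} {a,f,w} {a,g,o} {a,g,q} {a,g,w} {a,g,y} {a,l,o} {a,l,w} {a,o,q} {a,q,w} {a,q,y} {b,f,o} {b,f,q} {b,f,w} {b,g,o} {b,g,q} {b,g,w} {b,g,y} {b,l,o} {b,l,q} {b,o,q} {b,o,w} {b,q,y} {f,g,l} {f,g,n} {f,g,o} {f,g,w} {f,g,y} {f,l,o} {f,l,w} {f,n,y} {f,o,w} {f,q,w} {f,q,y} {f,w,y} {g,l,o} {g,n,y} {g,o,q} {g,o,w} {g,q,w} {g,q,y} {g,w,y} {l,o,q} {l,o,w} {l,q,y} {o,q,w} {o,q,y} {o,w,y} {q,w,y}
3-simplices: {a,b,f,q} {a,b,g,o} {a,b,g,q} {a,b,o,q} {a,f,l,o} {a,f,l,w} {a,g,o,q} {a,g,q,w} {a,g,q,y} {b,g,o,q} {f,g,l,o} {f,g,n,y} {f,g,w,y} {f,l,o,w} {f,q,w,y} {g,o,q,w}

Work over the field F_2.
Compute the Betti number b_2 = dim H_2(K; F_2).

b_2=10

n_0=10 n_1=41 n_2=55 n_3=16  [Z2]
∂1: piv[ab,af,ag,al,ao,aq,aw,ay,bn] rk=9  ker:bf,bg,bl,bo,bq,bw,by,fg,fl,fn,fo,fq,fw,fy,gl,gn,go,gq,gw,gy,lo,lq,lw,ly,nw,ny,oq,ow,oy,qw,qy,wy
∂2: piv[abf,abg,abo,abq,afl,afo,afq,afw,ago,agq,agw,agy,alo,alw,aoq,aqw,aqy,bfw,bgy,blo,blq,bow,fgl,fgn,fgo,fgy,fny,fwy,lqy,oqy] rk=30  ker:bfo,bfq,bgo,bgq,bgw,boq,bqy,fgw,flo,flw,fow,fqw,fqy,glo,gny,goq,gow,gqw,gqy,gwy,loq,low,oqw,owy,qwy
∂3: piv[abfq,abgo,abgq,aboq,aflo,aflw,agoq,agqw,agqy,fglo,fgny,fgwy,flow,fqwy,goqw] rk=15  ker:bgoq
b_2=(55−30)−15=10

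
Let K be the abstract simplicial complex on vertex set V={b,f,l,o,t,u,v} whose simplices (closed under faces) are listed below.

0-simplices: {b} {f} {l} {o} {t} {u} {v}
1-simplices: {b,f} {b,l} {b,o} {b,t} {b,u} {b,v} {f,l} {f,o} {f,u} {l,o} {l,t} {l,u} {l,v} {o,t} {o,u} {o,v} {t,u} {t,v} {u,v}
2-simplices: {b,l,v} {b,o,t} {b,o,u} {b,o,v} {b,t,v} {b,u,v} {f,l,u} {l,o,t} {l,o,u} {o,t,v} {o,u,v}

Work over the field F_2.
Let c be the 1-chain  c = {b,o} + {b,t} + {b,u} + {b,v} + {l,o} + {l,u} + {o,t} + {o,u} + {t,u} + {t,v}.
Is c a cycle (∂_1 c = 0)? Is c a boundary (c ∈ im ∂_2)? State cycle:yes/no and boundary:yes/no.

n_0=7 n_1=19 n_2=11  [Z2]
∂1: piv[bf,bl,bo,bt,bu,bv] rk=6  ker:fl,fo,fu,lo,lt,lu,lv,ot,ou,ov,tu,tv,uv
∂2: piv[blv,bot,bou,bov,btv,buv,flu,lot,lou] rk=9  ker:otv,ouv
∂1c = 0
c vs im∂2: residual ≠ 0 ⇒ not boundary

cycle:yes boundary:no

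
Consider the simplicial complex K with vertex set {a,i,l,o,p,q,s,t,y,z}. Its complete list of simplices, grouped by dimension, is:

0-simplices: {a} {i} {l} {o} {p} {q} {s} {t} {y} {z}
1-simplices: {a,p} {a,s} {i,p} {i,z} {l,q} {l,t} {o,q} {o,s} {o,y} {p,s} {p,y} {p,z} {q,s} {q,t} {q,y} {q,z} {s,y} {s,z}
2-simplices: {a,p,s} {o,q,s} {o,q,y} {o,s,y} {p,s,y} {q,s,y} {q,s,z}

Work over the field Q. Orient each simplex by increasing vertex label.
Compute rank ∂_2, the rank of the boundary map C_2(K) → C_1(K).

rank∂_2=6

n_0=10 n_1=18 n_2=7  [Q]
∂1: piv[ap,as,ip,iz,lq,lt,oq,os,oy] rk=9  ker:ps,py,pz,qs,qt,qy,qz,sy,sz
∂2: piv[aps,oqs,oqy,osy,psy,qsz] rk=6  ker:qsy
rk∂_2=6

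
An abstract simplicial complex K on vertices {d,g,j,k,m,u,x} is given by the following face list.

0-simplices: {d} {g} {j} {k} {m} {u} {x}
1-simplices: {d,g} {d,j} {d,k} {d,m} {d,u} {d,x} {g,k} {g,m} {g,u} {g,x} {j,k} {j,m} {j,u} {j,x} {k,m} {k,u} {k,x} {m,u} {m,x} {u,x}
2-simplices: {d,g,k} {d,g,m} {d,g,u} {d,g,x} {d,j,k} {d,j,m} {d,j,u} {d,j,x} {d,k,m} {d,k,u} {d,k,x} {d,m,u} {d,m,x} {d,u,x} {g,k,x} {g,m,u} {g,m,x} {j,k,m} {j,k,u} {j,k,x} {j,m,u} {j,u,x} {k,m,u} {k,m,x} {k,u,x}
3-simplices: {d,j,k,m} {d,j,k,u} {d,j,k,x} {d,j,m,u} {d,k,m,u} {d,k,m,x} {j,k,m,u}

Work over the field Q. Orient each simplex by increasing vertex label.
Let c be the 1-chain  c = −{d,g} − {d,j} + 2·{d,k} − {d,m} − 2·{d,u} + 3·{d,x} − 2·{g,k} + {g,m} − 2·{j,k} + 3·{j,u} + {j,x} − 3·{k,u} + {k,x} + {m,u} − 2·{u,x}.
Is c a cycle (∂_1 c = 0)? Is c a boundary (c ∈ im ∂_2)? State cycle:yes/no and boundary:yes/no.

n_0=7 n_1=20 n_2=25 n_3=7  [Q]
∂1: piv[dg,dj,dk,dm,du,dx] rk=6  ker:gk,gm,gu,gx,jk,jm,ju,jx,km,ku,kx,mu,mx,ux
∂2: piv[dgk,dgm,dgu,dgx,djk,djm,dju,djx,dkm,dku,dkx,dmu,dmx,dux] rk=14  ker:gkx,gmu,gmx,jkm,jku,jkx,jmu,jux,kmu,kmx,kux
∂3: piv[djkm,djku,djkx,djmu,dkmu,dkmx] rk=6  ker:jkmu
∂1c = −3·{j} − {m} + {u} + 3·{x}

cycle:no boundary:no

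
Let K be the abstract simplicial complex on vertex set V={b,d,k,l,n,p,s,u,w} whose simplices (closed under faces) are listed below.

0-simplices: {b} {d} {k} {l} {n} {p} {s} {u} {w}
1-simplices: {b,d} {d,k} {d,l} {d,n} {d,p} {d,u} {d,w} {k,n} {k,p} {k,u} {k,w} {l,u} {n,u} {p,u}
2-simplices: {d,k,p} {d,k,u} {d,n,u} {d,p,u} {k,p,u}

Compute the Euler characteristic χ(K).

χ(K)=0

n_0=9 n_1=14 n_2=5
χ=+9−14+5=0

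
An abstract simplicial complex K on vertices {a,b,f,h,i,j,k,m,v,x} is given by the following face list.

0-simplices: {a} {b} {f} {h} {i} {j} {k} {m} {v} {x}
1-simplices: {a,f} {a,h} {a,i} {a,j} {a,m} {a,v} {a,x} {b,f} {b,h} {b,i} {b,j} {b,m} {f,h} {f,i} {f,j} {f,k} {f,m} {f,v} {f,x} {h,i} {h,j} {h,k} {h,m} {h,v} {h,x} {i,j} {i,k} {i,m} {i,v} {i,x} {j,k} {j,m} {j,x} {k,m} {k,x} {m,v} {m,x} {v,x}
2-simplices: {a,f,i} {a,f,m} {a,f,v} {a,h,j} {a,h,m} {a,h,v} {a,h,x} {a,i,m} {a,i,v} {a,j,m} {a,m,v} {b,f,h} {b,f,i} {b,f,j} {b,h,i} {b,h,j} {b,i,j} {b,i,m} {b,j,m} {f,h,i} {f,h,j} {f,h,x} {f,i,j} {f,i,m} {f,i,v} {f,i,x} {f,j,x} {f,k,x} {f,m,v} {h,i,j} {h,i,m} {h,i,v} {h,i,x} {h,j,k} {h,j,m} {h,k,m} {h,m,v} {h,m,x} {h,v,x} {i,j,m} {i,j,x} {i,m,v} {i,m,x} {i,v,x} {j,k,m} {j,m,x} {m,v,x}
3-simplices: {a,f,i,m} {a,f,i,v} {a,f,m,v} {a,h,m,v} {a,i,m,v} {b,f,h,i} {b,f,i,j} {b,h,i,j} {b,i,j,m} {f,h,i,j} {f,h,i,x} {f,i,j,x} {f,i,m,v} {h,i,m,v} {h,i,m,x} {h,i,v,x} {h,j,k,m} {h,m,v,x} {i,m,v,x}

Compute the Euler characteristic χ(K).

n_0=10 n_1=38 n_2=47 n_3=19
χ=+10−38+47−19=0

χ(K)=0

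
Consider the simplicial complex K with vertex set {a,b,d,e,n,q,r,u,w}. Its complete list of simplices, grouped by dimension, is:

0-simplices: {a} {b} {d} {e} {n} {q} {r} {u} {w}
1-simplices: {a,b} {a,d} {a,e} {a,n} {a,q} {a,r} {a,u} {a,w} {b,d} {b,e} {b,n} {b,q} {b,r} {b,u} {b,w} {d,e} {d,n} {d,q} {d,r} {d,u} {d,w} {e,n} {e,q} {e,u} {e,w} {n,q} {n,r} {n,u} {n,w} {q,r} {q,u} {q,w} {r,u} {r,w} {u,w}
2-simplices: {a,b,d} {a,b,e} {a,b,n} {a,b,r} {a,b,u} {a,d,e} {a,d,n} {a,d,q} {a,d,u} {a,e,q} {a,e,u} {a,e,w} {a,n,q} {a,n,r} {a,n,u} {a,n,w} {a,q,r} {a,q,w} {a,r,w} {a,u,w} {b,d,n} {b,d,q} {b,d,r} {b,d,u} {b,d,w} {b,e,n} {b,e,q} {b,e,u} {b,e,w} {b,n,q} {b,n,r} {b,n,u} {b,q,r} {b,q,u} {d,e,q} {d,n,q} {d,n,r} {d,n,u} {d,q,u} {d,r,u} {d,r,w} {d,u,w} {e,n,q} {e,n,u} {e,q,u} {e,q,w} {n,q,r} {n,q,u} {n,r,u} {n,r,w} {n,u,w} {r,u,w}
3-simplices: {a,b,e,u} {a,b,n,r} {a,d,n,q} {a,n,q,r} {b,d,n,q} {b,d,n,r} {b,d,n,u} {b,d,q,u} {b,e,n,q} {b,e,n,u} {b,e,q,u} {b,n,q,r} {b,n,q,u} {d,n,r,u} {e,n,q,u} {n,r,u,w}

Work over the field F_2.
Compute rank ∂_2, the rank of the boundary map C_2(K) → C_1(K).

n_0=9 n_1=35 n_2=52 n_3=16  [Z2]
∂1: piv[ab,ad,ae,an,aq,ar,au,aw] rk=8  ker:bd,be,bn,bq,br,bu,bw,de,dn,dq,dr,du,dw,en,eq,eu,ew,nq,nr,nu,nw,qr,qu,qw,ru,rw,uw
∂2: piv[abd,abe,abn,abr,abu,ade,adn,adq,adu,aeq,aeu,aew,anq,anr,anu,anw,aqr,aqw,arw,auw,bdq,bdr,bdw,ben,bew,bqu,dru] rk=27  ker:bdn,bdu,beq,beu,bnq,bnr,bnu,bqr,deq,dnq,dnr,dnu,dqu,drw,duw,enq,enu,equ,eqw,nqr,nqu,nru,nrw,nuw,ruw
∂3: piv[abeu,abnr,adnq,anqr,bdnq,bdnr,bdnu,bdqu,benq,benu,bequ,bnqr,bnqu,dnru,nruw] rk=15  ker:enqu
rk∂_2=27

rank∂_2=27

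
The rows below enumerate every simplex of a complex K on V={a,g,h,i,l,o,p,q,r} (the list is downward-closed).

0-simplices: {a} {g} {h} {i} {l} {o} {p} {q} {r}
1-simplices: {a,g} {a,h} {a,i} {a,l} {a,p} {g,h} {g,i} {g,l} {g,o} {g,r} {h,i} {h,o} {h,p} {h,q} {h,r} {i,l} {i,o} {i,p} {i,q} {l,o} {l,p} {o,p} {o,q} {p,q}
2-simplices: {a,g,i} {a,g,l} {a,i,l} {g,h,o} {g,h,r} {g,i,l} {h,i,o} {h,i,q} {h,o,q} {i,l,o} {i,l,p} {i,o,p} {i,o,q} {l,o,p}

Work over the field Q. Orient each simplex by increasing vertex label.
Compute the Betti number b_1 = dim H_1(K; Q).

n_0=9 n_1=24 n_2=14  [Q]
∂1: piv[ag,ah,ai,al,ap,go,gr,hq] rk=8  ker:gh,gi,gl,hi,ho,hp,hr,il,io,ip,iq,lo,lp,op,oq,pq
∂2: piv[agi,agl,ail,gho,ghr,hio,hiq,hoq,ilo,ilp,iop] rk=11  ker:gil,ioq,lop
b_1=(24−8)−11=5

b_1=5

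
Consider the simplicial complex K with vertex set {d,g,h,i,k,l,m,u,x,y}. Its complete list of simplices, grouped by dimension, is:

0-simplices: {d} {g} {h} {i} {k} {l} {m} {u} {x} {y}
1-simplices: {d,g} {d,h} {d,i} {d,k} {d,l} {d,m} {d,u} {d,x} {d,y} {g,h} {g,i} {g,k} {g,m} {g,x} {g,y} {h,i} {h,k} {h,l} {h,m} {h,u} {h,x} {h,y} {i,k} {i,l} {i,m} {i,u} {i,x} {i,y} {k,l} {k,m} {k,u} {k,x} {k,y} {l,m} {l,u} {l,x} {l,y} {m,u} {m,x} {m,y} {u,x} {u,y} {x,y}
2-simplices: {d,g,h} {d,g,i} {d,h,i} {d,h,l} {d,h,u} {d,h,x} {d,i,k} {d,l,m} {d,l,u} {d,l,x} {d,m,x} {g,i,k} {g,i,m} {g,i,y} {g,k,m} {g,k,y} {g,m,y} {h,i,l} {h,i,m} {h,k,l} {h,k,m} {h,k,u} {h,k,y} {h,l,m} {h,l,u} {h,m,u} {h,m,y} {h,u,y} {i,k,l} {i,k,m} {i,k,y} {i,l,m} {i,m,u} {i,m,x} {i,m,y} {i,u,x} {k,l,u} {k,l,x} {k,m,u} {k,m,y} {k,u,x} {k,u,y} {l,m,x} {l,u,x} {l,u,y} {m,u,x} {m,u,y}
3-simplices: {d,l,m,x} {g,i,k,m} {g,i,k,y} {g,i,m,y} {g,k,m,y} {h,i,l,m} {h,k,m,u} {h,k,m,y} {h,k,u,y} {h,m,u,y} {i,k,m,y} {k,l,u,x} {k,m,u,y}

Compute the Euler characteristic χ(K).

n_0=10 n_1=43 n_2=47 n_3=13
χ=+10−43+47−13=1

χ(K)=1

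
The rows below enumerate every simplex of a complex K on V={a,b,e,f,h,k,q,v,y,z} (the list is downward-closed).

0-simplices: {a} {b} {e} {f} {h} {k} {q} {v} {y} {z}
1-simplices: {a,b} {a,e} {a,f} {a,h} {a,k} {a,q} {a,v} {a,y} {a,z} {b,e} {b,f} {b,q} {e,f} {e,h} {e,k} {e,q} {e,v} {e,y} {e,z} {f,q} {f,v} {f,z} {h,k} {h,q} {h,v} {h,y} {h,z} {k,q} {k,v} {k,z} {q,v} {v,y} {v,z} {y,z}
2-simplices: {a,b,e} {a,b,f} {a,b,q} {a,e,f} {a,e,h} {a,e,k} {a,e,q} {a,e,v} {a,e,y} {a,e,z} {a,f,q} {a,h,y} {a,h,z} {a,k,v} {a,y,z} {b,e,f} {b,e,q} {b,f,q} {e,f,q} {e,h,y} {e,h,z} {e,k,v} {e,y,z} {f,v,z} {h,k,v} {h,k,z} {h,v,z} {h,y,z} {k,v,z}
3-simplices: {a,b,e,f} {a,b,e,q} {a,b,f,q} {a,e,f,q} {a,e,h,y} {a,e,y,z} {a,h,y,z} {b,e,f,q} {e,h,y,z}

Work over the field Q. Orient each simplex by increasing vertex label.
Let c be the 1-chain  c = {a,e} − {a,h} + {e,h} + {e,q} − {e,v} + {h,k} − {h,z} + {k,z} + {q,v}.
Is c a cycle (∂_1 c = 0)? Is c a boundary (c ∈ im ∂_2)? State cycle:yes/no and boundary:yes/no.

cycle:yes boundary:no

n_0=10 n_1=34 n_2=29 n_3=9  [Q]
∂1: piv[ab,ae,af,ah,ak,aq,av,ay,az] rk=9  ker:be,bf,bq,ef,eh,ek,eq,ev,ey,ez,fq,fv,fz,hk,hq,hv,hy,hz,kq,kv,kz,qv,vy,vz,yz
∂2: piv[abe,abf,abq,aef,aeh,aek,aeq,aev,aey,aez,afq,ahy,ahz,akv,ayz,fvz,hkv,hkz,hvz] rk=19  ker:bef,beq,bfq,efq,ehy,ehz,ekv,eyz,hyz,kvz
∂3: piv[abef,abeq,abfq,aefq,aehy,aeyz,ahyz,ehyz] rk=8  ker:befq
∂1c = 0
c vs im∂2: residual ≠ 0 ⇒ not boundary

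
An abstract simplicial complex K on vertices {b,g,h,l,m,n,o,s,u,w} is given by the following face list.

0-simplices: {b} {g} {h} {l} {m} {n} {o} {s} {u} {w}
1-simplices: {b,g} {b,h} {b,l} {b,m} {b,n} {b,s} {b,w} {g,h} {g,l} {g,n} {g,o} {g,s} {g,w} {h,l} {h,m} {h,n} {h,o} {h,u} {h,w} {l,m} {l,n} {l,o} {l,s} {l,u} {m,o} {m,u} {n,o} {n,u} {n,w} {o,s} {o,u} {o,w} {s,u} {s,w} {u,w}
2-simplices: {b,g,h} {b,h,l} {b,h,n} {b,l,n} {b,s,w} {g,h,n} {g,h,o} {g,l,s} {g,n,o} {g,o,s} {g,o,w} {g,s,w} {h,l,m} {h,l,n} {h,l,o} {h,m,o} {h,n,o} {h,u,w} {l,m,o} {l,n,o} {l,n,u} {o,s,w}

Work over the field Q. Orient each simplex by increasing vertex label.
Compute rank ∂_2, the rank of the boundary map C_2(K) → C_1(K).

n_0=10 n_1=35 n_2=22  [Q]
∂1: piv[bg,bh,bl,bm,bn,bs,bw,go,hu] rk=9  ker:gh,gl,gn,gs,gw,hl,hm,hn,ho,hw,lm,ln,lo,ls,lu,mo,mu,no,nu,nw,os,ou,ow,su,sw,uw
∂2: piv[bgh,bhl,bhn,bln,bsw,ghn,gho,gls,gno,gos,gow,gsw,hlm,hlo,hmo,huw,lnu] rk=17  ker:hln,hno,lmo,lno,osw
rk∂_2=17

rank∂_2=17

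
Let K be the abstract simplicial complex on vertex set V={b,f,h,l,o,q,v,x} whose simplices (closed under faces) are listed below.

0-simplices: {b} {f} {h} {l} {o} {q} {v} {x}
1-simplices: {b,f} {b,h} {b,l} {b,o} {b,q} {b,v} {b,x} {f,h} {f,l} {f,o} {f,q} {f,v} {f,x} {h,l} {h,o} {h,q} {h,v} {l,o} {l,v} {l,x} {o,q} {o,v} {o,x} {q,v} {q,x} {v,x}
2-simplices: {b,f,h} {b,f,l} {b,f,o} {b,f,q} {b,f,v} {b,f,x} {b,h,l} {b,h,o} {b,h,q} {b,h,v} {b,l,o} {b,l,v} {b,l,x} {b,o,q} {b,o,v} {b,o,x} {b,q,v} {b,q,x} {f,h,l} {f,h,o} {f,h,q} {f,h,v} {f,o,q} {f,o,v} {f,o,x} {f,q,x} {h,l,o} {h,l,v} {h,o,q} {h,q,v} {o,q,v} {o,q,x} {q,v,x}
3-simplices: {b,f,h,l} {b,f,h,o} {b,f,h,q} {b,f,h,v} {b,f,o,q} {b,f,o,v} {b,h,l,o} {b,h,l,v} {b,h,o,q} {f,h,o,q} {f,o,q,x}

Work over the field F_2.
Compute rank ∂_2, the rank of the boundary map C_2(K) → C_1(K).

rank∂_2=19

n_0=8 n_1=26 n_2=33 n_3=11  [Z2]
∂1: piv[bf,bh,bl,bo,bq,bv,bx] rk=7  ker:fh,fl,fo,fq,fv,fx,hl,ho,hq,hv,lo,lv,lx,oq,ov,ox,qv,qx,vx
∂2: piv[bfh,bfl,bfo,bfq,bfv,bfx,bhl,bho,bhq,bhv,blo,blv,blx,boq,bov,box,bqv,bqx,qvx] rk=19  ker:fhl,fho,fhq,fhv,foq,fov,fox,fqx,hlo,hlv,hoq,hqv,oqv,oqx
∂3: piv[bfhl,bfho,bfhq,bfhv,bfoq,bfov,bhlo,bhlv,bhoq,foqx] rk=10  ker:fhoq
rk∂_2=19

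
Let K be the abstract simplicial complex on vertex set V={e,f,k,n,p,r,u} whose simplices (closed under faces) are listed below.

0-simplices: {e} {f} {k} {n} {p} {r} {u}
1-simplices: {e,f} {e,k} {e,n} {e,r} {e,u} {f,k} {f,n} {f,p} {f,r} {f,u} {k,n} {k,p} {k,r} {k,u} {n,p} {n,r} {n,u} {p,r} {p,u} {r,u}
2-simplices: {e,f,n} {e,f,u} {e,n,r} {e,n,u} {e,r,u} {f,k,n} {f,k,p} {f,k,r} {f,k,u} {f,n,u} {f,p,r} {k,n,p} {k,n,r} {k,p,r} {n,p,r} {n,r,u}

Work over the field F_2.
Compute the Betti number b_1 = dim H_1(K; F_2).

b_1=2

n_0=7 n_1=20 n_2=16  [Z2]
∂1: piv[ef,ek,en,er,eu,fp] rk=6  ker:fk,fn,fr,fu,kn,kp,kr,ku,np,nr,nu,pr,pu,ru
∂2: piv[efn,efu,enr,enu,eru,fkn,fkp,fkr,fku,fpr,knp,knr] rk=12  ker:fnu,kpr,npr,nru
b_1=(20−6)−12=2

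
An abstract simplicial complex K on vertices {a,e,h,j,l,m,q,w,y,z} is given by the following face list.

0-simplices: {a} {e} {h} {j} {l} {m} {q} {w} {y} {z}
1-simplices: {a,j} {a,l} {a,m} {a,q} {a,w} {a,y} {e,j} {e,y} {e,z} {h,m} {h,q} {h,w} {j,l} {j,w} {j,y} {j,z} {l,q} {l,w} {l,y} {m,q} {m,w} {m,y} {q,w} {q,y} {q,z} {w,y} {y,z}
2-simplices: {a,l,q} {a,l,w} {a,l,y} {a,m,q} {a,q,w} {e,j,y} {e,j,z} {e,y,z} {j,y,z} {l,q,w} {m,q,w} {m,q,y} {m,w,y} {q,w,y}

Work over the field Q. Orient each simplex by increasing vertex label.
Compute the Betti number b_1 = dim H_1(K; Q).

b_1=7

n_0=10 n_1=27 n_2=14  [Q]
∂1: piv[aj,al,am,aq,aw,ay,ej,ez,hm] rk=9  ker:ey,hq,hw,jl,jw,jy,jz,lq,lw,ly,mq,mw,my,qw,qy,qz,wy,yz
∂2: piv[alq,alw,aly,amq,aqw,ejy,ejz,eyz,mqw,mqy,mwy] rk=11  ker:jyz,lqw,qwy
b_1=(27−9)−11=7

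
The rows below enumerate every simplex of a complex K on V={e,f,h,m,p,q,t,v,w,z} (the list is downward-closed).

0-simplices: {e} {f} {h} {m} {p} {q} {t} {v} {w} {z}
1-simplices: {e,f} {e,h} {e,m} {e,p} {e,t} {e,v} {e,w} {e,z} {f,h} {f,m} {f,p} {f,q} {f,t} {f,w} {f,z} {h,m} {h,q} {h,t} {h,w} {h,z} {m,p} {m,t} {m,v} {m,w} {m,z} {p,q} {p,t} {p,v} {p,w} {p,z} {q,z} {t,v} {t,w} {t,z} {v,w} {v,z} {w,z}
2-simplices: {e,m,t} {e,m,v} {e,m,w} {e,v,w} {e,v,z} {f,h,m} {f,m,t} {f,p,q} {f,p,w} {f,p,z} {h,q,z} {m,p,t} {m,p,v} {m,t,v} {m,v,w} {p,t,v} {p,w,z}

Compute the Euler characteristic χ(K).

χ(K)=-10

n_0=10 n_1=37 n_2=17
χ=+10−37+17=-10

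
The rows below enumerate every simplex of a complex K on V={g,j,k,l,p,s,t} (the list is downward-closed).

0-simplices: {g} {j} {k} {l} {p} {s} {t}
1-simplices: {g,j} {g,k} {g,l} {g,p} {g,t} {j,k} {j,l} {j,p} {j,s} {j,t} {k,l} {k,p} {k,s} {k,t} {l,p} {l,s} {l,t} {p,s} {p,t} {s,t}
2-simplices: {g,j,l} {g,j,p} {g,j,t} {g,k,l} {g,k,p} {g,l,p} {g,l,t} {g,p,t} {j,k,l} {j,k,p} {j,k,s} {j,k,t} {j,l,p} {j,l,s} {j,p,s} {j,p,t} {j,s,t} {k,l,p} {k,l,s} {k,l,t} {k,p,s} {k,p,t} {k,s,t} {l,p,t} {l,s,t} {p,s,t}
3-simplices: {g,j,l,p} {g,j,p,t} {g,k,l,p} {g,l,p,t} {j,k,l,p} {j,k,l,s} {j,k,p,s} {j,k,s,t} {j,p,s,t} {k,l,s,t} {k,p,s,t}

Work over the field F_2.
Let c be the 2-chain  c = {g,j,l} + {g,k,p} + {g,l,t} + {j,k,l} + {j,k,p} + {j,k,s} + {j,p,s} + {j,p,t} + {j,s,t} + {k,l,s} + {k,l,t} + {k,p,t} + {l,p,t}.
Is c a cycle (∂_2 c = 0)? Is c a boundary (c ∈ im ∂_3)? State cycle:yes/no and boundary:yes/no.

cycle:no boundary:no

n_0=7 n_1=20 n_2=26 n_3=11  [Z2]
∂1: piv[gj,gk,gl,gp,gt,js] rk=6  ker:jk,jl,jp,jt,kl,kp,ks,kt,lp,ls,lt,ps,pt,st
∂2: piv[gjl,gjp,gjt,gkl,gkp,glp,glt,gpt,jkl,jks,jkt,jls,jps,jst] rk=14  ker:jkp,jlp,jpt,klp,kls,klt,kps,kpt,kst,lpt,lst,pst
∂3: piv[gjlp,gjpt,gklp,glpt,jklp,jkls,jkps,jkst,jpst,klst,kpst] rk=11
∂2c = {g,j} + {g,k} + {g,p} + {g,t} + {j,k} + {j,p} + {j,s} + {k,l} + {k,p} + {l,p} + {l,s} + {l,t} + {p,s} + {p,t} + {s,t}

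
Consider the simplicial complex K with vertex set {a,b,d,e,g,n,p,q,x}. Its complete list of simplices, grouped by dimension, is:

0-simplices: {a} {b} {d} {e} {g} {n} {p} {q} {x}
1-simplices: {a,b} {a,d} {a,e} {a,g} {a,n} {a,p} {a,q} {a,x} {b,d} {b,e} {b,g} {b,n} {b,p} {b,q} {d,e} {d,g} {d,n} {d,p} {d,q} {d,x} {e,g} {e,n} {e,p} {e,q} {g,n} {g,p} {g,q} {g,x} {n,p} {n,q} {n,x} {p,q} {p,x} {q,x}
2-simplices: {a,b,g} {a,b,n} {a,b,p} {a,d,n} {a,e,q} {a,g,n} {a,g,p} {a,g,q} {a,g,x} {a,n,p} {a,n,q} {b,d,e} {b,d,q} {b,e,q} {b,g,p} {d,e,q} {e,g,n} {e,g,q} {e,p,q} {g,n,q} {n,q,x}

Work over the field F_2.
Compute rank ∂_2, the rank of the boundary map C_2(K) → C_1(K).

n_0=9 n_1=34 n_2=21  [Z2]
∂1: piv[ab,ad,ae,ag,an,ap,aq,ax] rk=8  ker:bd,be,bg,bn,bp,bq,de,dg,dn,dp,dq,dx,eg,en,ep,eq,gn,gp,gq,gx,np,nq,nx,pq,px,qx
∂2: piv[abg,abn,abp,adn,aeq,agn,agp,agq,agx,anp,anq,bde,bdq,beq,egn,egq,epq,nqx] rk=18  ker:bgp,deq,gnq
rk∂_2=18

rank∂_2=18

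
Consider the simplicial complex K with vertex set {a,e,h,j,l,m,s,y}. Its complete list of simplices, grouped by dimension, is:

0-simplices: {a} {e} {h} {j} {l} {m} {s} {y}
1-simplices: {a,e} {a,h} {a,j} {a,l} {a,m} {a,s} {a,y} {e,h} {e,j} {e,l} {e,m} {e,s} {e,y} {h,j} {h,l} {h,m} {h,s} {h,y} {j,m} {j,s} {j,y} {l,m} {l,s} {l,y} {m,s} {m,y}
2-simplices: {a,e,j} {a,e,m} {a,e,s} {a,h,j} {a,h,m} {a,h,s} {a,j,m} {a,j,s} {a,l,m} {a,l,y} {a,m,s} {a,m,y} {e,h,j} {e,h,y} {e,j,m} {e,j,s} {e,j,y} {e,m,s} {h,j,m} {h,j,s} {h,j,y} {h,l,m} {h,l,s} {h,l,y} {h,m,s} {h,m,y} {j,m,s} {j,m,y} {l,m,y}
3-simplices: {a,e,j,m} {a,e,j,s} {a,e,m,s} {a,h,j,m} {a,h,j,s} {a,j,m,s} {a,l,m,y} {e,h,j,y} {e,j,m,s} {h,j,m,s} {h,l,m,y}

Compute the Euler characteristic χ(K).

n_0=8 n_1=26 n_2=29 n_3=11
χ=+8−26+29−11=0

χ(K)=0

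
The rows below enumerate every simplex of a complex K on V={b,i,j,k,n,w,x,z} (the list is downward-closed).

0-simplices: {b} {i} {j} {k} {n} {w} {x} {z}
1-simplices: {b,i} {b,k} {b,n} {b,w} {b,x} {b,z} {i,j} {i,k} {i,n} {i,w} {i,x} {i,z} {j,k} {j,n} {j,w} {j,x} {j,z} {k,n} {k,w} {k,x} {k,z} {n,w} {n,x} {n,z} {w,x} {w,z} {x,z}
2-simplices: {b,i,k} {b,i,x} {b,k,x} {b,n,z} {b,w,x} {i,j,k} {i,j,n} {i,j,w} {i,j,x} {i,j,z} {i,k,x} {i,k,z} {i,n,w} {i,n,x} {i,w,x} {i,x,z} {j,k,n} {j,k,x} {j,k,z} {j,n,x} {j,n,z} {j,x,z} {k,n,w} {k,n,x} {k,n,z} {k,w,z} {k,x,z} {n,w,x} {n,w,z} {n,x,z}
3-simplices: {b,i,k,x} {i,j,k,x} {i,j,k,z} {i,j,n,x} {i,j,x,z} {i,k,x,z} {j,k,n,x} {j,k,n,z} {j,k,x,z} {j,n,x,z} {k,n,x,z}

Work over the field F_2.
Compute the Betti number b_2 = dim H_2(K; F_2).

n_0=8 n_1=27 n_2=30 n_3=11  [Z2]
∂1: piv[bi,bk,bn,bw,bx,bz,ij] rk=7  ker:ik,in,iw,ix,iz,jk,jn,jw,jx,jz,kn,kw,kx,kz,nw,nx,nz,wx,wz,xz
∂2: piv[bik,bix,bkx,bnz,bwx,ijk,ijn,ijw,ijx,ijz,ikz,inw,inx,iwx,ixz,jkn,jnz,knw,kwz] rk=19  ker:ikx,jkx,jkz,jnx,jxz,knx,knz,kxz,nwx,nwz,nxz
∂3: piv[bikx,ijkx,ijkz,ijnx,ijxz,ikxz,jknx,jknz,jnxz] rk=9  ker:jkxz,knxz
b_2=(30−19)−9=2

b_2=2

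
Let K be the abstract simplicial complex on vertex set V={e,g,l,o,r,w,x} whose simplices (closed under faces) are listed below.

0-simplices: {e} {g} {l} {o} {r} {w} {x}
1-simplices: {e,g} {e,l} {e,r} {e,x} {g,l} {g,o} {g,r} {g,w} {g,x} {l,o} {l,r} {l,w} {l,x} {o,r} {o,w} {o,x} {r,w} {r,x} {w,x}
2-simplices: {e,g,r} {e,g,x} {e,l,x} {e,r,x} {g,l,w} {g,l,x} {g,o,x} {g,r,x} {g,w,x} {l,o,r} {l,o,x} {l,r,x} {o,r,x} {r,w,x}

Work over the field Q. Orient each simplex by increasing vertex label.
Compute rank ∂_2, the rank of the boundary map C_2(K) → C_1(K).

n_0=7 n_1=19 n_2=14  [Q]
∂1: piv[eg,el,er,ex,go,gw] rk=6  ker:gl,gr,gx,lo,lr,lw,lx,or,ow,ox,rw,rx,wx
∂2: piv[egr,egx,elx,erx,glw,glx,gox,gwx,lor,lox,lrx,rwx] rk=12  ker:grx,orx
rk∂_2=12

rank∂_2=12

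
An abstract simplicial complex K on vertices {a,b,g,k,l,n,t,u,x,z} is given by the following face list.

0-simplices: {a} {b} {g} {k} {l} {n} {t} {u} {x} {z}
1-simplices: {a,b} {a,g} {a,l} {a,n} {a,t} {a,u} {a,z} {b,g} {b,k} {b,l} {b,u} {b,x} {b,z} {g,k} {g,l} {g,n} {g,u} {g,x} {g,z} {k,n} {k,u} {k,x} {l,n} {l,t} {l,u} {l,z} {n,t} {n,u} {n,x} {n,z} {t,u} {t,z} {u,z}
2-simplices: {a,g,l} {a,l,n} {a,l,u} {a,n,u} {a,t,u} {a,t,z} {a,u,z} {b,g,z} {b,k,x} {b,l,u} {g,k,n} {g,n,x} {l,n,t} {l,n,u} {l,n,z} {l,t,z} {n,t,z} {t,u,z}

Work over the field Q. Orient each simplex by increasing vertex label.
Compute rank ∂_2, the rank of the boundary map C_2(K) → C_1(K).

n_0=10 n_1=33 n_2=18  [Q]
∂1: piv[ab,ag,al,an,at,au,az,bk,bx] rk=9  ker:bg,bl,bu,bz,gk,gl,gn,gu,gx,gz,kn,ku,kx,ln,lt,lu,lz,nt,nu,nx,nz,tu,tz,uz
∂2: piv[agl,aln,alu,anu,atu,atz,auz,bgz,bkx,blu,gkn,gnx,lnt,lnz,ltz] rk=15  ker:lnu,ntz,tuz
rk∂_2=15

rank∂_2=15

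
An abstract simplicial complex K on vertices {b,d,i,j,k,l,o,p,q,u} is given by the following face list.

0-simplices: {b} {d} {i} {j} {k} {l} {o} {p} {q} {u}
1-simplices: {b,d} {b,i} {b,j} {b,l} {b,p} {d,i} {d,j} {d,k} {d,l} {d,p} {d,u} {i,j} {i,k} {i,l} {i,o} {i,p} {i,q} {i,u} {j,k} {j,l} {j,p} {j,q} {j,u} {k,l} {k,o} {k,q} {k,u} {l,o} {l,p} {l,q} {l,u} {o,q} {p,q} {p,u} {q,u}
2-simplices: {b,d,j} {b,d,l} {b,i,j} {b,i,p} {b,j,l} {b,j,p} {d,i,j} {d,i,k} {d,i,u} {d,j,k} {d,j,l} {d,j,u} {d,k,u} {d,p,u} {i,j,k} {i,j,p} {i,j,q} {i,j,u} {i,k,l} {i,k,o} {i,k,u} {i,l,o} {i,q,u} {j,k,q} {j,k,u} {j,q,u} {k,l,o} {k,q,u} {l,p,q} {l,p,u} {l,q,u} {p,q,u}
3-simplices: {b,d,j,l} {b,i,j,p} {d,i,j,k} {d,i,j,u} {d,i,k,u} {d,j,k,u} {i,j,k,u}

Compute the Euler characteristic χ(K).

n_0=10 n_1=35 n_2=32 n_3=7
χ=+10−35+32−7=0

χ(K)=0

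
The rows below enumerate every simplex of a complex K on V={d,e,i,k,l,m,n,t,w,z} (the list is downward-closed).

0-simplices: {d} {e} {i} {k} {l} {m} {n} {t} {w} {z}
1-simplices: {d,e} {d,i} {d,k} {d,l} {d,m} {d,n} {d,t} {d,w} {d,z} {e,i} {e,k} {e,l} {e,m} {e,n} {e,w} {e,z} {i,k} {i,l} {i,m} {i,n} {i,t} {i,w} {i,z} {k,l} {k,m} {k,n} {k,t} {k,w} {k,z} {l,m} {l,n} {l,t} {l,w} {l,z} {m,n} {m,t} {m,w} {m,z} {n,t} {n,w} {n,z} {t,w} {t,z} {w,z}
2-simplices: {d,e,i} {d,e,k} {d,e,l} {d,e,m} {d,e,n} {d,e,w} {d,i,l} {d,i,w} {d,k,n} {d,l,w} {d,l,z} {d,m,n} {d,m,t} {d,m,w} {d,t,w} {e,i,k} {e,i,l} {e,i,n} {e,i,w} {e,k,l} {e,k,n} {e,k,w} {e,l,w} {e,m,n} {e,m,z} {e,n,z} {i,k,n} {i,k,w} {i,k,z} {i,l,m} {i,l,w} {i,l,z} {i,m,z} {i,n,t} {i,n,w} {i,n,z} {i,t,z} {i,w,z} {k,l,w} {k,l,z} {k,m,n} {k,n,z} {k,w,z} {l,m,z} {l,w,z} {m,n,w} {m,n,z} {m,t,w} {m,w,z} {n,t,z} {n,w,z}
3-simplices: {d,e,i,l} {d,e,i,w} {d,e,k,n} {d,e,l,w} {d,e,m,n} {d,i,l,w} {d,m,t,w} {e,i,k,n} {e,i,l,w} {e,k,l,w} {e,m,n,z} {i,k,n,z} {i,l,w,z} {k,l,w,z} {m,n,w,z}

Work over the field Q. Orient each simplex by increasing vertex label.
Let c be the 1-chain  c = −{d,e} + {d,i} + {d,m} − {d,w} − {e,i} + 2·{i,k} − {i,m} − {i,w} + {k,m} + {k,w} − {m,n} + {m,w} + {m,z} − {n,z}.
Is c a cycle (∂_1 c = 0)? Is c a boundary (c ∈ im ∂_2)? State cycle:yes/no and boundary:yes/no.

cycle:yes boundary:yes

n_0=10 n_1=44 n_2=51 n_3=15  [Q]
∂1: piv[de,di,dk,dl,dm,dn,dt,dw,dz] rk=9  ker:ei,ek,el,em,en,ew,ez,ik,il,im,in,it,iw,iz,kl,km,kn,kt,kw,kz,lm,ln,lt,lw,lz,mn,mt,mw,mz,nt,nw,nz,tw,tz,wz
∂2: piv[dei,dek,del,dem,den,dew,dil,diw,dkn,dlw,dlz,dmn,dmt,dmw,dtw,eik,ein,ekl,ekw,emz,enz,ikz,ilm,ilz,imz,int,inw,inz,itz,iwz,kmn] rk=31  ker:eil,eiw,ekn,elw,emn,ikn,ikw,ilw,klw,klz,knz,kwz,lmz,lwz,mnw,mnz,mtw,mwz,ntz,nwz
∂3: piv[deil,deiw,dekn,delw,demn,dilw,dmtw,eikn,eklw,emnz,iknz,ilwz,klwz,mnwz] rk=14  ker:eilw
∂1c = 0
c vs im∂2: reduces to 0 ⇒ boundary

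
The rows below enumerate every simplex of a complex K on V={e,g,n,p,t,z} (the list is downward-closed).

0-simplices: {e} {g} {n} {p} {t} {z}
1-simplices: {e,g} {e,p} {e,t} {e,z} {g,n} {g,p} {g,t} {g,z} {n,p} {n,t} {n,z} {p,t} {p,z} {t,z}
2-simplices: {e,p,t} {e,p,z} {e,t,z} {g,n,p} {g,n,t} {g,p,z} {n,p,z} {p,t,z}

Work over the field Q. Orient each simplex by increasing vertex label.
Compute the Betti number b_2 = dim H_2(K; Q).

b_2=1

n_0=6 n_1=14 n_2=8  [Q]
∂1: piv[eg,ep,et,ez,gn] rk=5  ker:gp,gt,gz,np,nt,nz,pt,pz,tz
∂2: piv[ept,epz,etz,gnp,gnt,gpz,npz] rk=7  ker:ptz
b_2=(8−7)−0=1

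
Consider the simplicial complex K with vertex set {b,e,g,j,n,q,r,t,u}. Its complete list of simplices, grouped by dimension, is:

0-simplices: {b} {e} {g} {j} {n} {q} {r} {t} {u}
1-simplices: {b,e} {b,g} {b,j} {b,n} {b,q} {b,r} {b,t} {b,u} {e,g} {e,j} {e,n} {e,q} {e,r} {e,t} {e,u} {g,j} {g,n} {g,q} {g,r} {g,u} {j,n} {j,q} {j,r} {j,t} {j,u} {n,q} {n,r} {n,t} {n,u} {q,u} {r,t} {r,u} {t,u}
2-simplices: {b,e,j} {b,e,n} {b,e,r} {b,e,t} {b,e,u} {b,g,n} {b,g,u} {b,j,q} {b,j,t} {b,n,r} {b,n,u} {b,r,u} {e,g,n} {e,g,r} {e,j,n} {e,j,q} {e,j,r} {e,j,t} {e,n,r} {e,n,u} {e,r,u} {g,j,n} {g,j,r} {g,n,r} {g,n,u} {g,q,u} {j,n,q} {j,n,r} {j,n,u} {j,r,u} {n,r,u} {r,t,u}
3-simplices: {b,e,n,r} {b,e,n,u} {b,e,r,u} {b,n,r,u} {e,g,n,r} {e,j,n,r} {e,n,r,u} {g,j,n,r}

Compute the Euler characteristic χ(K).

χ(K)=0

n_0=9 n_1=33 n_2=32 n_3=8
χ=+9−33+32−8=0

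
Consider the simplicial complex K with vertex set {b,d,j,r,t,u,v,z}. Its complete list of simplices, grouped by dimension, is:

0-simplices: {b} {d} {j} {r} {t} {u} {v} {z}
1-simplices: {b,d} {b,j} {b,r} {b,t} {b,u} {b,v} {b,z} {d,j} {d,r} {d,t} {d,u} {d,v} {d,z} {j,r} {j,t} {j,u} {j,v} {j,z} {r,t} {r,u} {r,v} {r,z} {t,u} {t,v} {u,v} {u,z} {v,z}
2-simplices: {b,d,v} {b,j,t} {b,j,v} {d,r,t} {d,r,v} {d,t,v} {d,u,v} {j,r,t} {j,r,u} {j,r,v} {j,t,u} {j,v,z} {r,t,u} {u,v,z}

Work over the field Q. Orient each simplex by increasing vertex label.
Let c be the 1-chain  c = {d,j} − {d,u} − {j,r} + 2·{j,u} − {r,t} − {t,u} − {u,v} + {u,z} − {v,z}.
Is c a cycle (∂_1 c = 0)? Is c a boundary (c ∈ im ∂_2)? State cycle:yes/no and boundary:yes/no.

cycle:yes boundary:no

n_0=8 n_1=27 n_2=14  [Q]
∂1: piv[bd,bj,br,bt,bu,bv,bz] rk=7  ker:dj,dr,dt,du,dv,dz,jr,jt,ju,jv,jz,rt,ru,rv,rz,tu,tv,uv,uz,vz
∂2: piv[bdv,bjt,bjv,drt,drv,dtv,duv,jrt,jru,jrv,jtu,jvz,uvz] rk=13  ker:rtu
∂1c = 0
c vs im∂2: residual ≠ 0 ⇒ not boundary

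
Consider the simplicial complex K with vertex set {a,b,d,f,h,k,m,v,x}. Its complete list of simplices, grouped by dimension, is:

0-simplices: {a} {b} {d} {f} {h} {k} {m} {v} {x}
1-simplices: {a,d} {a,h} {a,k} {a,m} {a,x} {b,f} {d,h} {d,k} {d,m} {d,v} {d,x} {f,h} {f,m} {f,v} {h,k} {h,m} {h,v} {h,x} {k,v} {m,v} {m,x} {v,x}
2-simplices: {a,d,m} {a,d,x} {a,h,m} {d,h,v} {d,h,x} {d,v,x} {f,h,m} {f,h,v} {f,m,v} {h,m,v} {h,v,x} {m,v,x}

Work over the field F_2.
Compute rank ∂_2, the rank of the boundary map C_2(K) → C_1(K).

rank∂_2=10

n_0=9 n_1=22 n_2=12  [Z2]
∂1: piv[ad,ah,ak,am,ax,bf,dv,fh] rk=8  ker:dh,dk,dm,dx,fm,fv,hk,hm,hv,hx,kv,mv,mx,vx
∂2: piv[adm,adx,ahm,dhv,dhx,dvx,fhm,fhv,fmv,mvx] rk=10  ker:hmv,hvx
rk∂_2=10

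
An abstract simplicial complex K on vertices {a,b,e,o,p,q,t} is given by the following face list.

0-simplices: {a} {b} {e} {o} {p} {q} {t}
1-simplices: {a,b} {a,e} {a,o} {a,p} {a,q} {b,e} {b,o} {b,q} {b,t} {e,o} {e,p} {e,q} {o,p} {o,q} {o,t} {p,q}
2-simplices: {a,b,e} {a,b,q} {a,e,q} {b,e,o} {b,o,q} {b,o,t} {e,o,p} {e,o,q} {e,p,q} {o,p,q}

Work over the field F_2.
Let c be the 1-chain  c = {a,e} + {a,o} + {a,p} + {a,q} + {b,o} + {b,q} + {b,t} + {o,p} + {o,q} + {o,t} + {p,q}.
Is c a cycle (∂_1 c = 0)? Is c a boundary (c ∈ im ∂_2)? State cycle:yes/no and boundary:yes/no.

cycle:no boundary:no

n_0=7 n_1=16 n_2=10  [Z2]
∂1: piv[ab,ae,ao,ap,aq,bt] rk=6  ker:be,bo,bq,eo,ep,eq,op,oq,ot,pq
∂2: piv[abe,abq,aeq,beo,boq,bot,eop,epq] rk=8  ker:eoq,opq
∂1c = {b} + {e} + {o} + {p}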